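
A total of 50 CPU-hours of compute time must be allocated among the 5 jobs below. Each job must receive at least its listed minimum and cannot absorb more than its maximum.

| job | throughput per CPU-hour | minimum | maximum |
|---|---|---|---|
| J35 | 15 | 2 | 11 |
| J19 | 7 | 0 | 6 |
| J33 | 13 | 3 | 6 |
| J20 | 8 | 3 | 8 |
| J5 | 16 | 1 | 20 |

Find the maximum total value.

Meeting every minimum uses 2+0+3+3+1 = 9 CPU-hours, leaving 41.
Highest throughput per CPU-hour first: J5 16 > J35 15 > J33 13 > J20 8 > J19 7.
J5: +19 to 20 (cap) ; 22 left.
J35: +9 to 11 (cap) ; 13 left.
Give J33 3 more to hit its cap of 6 ; 10 left.
J20 takes 5 more to reach its cap of 8 ; 5 left.
J19 has room for 6 more but only 5 remain, so it gets 5.
Total = 15×11 + 7×5 + 13×6 + 8×8 + 16×20 = 662.

662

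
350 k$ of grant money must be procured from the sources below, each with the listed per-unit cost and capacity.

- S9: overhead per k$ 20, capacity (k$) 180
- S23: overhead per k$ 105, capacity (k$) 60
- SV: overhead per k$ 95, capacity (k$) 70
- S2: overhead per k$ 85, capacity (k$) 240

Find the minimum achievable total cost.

Fill from the cheapest source first.
S9 (20): use full 180 ; 170 k$ to go.
Take 170 from S2 at 85 to finish.
SV, S23: unused.
Cost = 180×20 + 170×85 = 18050.

18050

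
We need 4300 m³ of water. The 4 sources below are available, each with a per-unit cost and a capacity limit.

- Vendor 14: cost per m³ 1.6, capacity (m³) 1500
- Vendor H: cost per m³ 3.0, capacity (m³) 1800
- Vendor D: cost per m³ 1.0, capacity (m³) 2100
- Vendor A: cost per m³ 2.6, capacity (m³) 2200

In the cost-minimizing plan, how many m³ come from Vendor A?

700

Fill from the cheapest source first.
Vendor D (1.0): use full 2100 ; 2200 m³ to go.
Vendor 14 (1.6): use full 1500 ; 700 m³ to go.
Vendor A at 2.6: take 700 of its 2200 ; requirement met.
Vendor H: unused.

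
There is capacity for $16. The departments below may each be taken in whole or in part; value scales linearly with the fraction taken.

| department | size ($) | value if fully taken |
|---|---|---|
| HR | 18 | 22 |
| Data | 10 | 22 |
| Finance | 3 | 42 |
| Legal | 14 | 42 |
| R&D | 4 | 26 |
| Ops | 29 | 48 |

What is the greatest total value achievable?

Best value per unit of size first: Finance 42/3≈14, R&D 26/4≈6.5, Legal 42/14≈3, Data 22/10≈2.2, Ops 48/29≈1.66, HR 22/18≈1.22.
Finance: take in full, 3 $ for value 42 — 13 left.
All 4 $ of R&D fit (value 26) — 9 remain.
Fill the last 9 $ with part of Legal: 9/14 of it earns 27.
Total value = 95.

95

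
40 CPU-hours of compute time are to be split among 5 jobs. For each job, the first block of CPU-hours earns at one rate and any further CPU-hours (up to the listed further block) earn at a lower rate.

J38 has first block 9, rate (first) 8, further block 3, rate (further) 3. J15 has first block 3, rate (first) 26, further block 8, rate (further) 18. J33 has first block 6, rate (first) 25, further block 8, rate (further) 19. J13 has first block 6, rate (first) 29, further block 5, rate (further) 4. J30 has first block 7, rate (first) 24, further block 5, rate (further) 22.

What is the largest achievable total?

Treat each block as its own option and order by rate: J13/first 29 > J15/first 26 > J33/first 25 > J30/first 24 > J30/second 22 > J33/second 19 > J15/second 18 > J38/first 8 > J13/second 4 > J38/second 3.
Fill J13 first block (6 at 29) → 34 left.
J15 first at 26: fill all 3 → 31 left.
J33/first (25): +6 → 25 left.
Fill J30 first block (7 at 24) → 18 left.
J30 second at 22: fill all 5 → 13 left.
J33 second at 19: fill all 8 → 5 left.
J15/second: +5 of 8 at 18; pool empty.
Total = 29×6 + 26×3 + 25×6 + 24×7 + 22×5 + 19×8 + 18×5 = 922.

922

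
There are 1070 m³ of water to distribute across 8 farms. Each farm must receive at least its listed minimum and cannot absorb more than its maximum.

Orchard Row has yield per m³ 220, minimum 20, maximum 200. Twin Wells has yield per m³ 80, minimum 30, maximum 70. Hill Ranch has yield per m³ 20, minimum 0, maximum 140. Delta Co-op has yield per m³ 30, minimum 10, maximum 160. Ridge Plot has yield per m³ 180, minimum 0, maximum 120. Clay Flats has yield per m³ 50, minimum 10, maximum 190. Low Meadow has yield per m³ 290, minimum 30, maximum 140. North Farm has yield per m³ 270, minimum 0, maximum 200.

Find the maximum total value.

Meeting every minimum uses 20+30+0+10+0+10+30+0 = 100 m³, leaving 970.
Order the farms by yield per m³: Low Meadow 290 > North Farm 270 > Orchard Row 220 > Ridge Plot 180 > Twin Wells 80 > Clay Flats 50 > Delta Co-op 30 > Hill Ranch 20.
Low Meadow takes 110 more to reach its cap of 140 — 860 left.
North Farm takes 200 more to reach its cap of 200 — 660 left.
Orchard Row: +180 to 200 (cap) — 480 left.
Give Ridge Plot 120 more to hit its cap of 120 — 360 left.
Twin Wells: +40 to 70 (cap) — 320 left.
Give Clay Flats 180 more to hit its cap of 190 — 140 left.
Delta Co-op has room for 150 more but only 140 remain, so it gets 150.
Total = 220×200 + 80×70 + 30×150 + 180×120 + 50×190 + 290×140 + 270×200 = 179800.

179800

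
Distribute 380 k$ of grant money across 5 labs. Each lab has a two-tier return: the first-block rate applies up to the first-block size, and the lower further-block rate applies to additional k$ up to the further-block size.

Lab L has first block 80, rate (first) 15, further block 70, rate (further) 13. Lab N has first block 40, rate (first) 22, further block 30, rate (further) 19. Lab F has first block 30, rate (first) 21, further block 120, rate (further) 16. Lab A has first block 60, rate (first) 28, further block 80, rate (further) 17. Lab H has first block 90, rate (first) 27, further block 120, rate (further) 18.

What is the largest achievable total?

8520

Rank every tier by rate: Lab A/T1 28 > Lab H/T1 27 > Lab N/T1 22 > Lab F/T1 21 > Lab N/T2 19 > Lab H/T2 18 > Lab A/T2 17 > Lab F/T2 16 > Lab L/T1 15 > Lab L/T2 13.
Lab A T1 at 28: fill all 60 → 320 left.
Lab H T1 at 27: fill all 90 → 230 left.
Lab N/T1 (22): +40 → 190 left.
Lab F/T1 (21): +30 → 160 left.
Lab N/T2 (19): +30 → 130 left.
Lab H T2 at 18: fill all 120 → 10 left.
Lab A/T2: +10 of 80 at 17; pool empty.
Total = 28×60 + 27×90 + 22×40 + 21×30 + 19×30 + 18×120 + 17×10 = 8520.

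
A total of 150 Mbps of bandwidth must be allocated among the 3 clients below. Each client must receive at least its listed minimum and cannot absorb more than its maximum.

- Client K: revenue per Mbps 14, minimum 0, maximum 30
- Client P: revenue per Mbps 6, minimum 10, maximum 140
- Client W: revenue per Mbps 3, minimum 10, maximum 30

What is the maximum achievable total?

Meeting every minimum uses 0+10+10 = 20 Mbps, leaving 130.
Highest revenue per Mbps first: Client K 14 > Client P 6 > Client W 3.
Client K: +30 to 30 (cap) — 100 left.
Client P: +100 (room for 130) → 110. Pool exhausted.
Total = 14×30 + 6×110 + 3×10 = 1110.

1110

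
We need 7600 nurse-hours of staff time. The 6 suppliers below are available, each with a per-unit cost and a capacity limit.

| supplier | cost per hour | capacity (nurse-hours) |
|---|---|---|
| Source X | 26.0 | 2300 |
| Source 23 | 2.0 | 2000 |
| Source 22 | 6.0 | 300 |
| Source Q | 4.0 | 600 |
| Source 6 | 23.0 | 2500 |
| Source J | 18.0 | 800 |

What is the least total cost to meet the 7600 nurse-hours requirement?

Fill from the cheapest supplier first.
Take 2000 from Source 23 at 2.0 — need 5600 more.
Take 600 from Source Q at 4.0 — need 5000 more.
Source 22 (6.0): use full 300 — 4700 nurse-hours to go.
Source J at 18.0: take all 800 nurse-hours — 3900 still needed.
Take 2500 from Source 6 at 23.0 — need 1400 more.
Take 1400 from Source X at 26.0 to finish.
Cost = 2000×2.0 + 600×4.0 + 300×6.0 + 800×18.0 + 2500×23.0 + 1400×26.0 = 116500.

116500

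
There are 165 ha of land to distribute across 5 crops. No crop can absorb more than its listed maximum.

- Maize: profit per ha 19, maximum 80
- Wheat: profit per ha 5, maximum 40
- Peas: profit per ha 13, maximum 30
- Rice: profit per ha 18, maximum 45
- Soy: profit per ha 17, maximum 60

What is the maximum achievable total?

3010

Rank by profit per ha: Maize 19 > Rice 18 > Soy 17 > Peas 13 > Wheat 5.
Maize takes 80 to reach its cap of 80 → 85 left.
Give Rice 45 to hit its cap of 45 → 40 left.
Only 40 left; Soy takes them to reach 40.
Total = 19×80 + 18×45 + 17×40 = 3010.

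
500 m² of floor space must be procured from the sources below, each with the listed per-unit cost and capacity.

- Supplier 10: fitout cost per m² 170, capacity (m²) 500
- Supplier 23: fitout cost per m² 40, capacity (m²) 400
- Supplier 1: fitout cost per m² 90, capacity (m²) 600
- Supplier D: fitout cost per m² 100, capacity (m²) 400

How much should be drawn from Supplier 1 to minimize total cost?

100

Fill from the cheapest source first.
Supplier 23 (40): use full 400 ; 100 m² to go.
Supplier 1 (90): take the remaining 100 ; done.
Supplier D, Supplier 10: unused.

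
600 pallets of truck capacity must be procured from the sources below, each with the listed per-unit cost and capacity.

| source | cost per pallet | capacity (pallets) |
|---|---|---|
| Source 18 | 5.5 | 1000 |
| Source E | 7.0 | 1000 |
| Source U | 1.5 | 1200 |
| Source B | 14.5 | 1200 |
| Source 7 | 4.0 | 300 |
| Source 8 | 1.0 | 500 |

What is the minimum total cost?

Cheapest first:
Source 8 (1.0): use full 500 ; 100 pallets to go.
Source U at 1.5: take 100 of its 1200 ; requirement met.
Source 7, Source 18, Source E, Source B: unused.
Cost = 500×1.0 + 100×1.5 = 650.

650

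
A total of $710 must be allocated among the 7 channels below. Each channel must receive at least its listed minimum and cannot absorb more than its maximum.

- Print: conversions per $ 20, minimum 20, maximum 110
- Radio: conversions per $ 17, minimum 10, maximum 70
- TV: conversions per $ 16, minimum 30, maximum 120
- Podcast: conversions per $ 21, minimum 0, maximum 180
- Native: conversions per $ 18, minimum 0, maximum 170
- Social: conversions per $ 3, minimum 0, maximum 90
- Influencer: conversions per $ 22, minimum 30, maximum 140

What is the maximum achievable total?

13950

Meeting every minimum uses 20+10+30+0+0+0+30 = 90 $, leaving 620.
Rank by conversions per $: Influencer 22 > Podcast 21 > Print 20 > Native 18 > Radio 17 > TV 16 > Social 3.
Give Influencer 110 more to hit its cap of 140 — 510 left.
Podcast: +180 to 180 (cap) — 330 left.
Print: +90 to 110 (cap) — 240 left.
Give Native 170 more to hit its cap of 170 — 70 left.
Give Radio 60 more to hit its cap of 70 — 10 left.
Only 10 left; TV takes them to reach 40.
Total = 20×110 + 17×70 + 16×40 + 21×180 + 18×170 + 22×140 = 13950.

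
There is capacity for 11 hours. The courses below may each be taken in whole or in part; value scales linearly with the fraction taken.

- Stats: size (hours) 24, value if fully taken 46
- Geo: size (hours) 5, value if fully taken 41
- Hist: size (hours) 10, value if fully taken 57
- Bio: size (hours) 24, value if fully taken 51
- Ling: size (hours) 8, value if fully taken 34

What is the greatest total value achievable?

Rank by value-to-size ratio: Geo 41/5≈8.2, Hist 57/10≈5.7, Ling 34/8≈4.25, Bio 51/24≈2.12, Stats 46/24≈1.92.
Take all of Geo (5 hours, value 41) → 6 hours left.
6 hours left: a 6/10 share of Hist gives 57×6/10 = 34.2.
Total value = 75.2.

75.2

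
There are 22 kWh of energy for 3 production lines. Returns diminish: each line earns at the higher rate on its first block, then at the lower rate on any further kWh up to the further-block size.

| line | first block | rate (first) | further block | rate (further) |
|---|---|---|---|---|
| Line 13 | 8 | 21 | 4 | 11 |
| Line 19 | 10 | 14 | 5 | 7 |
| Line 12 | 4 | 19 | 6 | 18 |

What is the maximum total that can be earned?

Treat each block as its own option and order by rate: Line 13/first 21 > Line 12/first 19 > Line 12/second 18 > Line 19/first 14 > Line 13/second 11 > Line 19/second 7.
Fill Line 13 first block (8 at 21) ; 14 left.
Line 12 first at 19: fill all 4 ; 10 left.
Line 12 second at 18: fill all 6 ; 4 left.
4 remain; put them into Line 19 first at 14.
Total = 21×8 + 19×4 + 18×6 + 14×4 = 408.

408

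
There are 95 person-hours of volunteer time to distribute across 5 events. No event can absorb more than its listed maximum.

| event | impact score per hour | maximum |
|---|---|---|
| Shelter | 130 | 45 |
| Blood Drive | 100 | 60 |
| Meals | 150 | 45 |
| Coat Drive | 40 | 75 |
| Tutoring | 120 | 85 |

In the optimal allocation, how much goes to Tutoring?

5

Highest impact score per hour first: Meals 150 > Shelter 130 > Tutoring 120 > Blood Drive 100 > Coat Drive 40.
Meals: +45 to 45 (cap) — 50 left.
Shelter takes 45 to reach its cap of 45 — 5 left.
Tutoring: +5 (room for 85) → 5. Pool exhausted.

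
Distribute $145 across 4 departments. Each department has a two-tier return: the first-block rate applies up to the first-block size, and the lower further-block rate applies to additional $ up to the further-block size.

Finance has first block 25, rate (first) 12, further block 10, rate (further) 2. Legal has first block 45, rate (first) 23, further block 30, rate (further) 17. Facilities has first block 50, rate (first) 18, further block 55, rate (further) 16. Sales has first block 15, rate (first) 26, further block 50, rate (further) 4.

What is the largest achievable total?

Treat each block as its own option and order by rate: Sales/tier1 26 > Legal/tier1 23 > Facilities/tier1 18 > Legal/tier2 17 > Facilities/tier2 16 > Finance/tier1 12 > Sales/tier2 4 > Finance/tier2 2.
Sales tier1 at 26: fill all 15 → 130 left.
Legal/tier1 (23): +45 → 85 left.
Facilities tier1 at 18: fill all 50 → 35 left.
Legal/tier2 (17): +30 → 5 left.
5 remain; put them into Facilities tier2 at 16.
Total = 26×15 + 23×45 + 18×50 + 17×30 + 16×5 = 2915.

2915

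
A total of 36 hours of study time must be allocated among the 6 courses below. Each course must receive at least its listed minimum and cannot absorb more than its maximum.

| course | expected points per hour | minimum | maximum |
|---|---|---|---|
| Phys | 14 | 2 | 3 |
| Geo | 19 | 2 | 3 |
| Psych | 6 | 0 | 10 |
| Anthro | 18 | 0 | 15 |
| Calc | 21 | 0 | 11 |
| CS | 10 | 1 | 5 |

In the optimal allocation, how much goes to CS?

4

Meeting every minimum uses 2+2+0+0+0+1 = 5 hours, leaving 31.
Order the courses by expected points per hour: Calc 21 > Geo 19 > Anthro 18 > Phys 14 > CS 10 > Psych 6.
Calc: +11 to 11 (cap) → 20 left.
Geo: +1 to 3 (cap) → 19 left.
Anthro: +15 to 15 (cap) → 4 left.
Phys takes 1 more to reach its cap of 3 → 3 left.
Only 3 left; CS takes them to reach 4.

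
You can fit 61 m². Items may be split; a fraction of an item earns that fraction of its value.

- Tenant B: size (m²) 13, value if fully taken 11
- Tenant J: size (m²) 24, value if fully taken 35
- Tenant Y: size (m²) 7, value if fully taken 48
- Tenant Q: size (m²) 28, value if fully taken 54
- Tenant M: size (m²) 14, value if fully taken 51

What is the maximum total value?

170.5

Sort by value density: Tenant Y 48/7≈6.86, Tenant M 51/14≈3.64, Tenant Q 54/28≈1.93, Tenant J 35/24≈1.46, Tenant B 11/13≈0.846.
Tenant Y: take in full, 7 m² for value 48 — 54 left.
Take all of Tenant M (14 m², value 51) — 40 m² left.
Take all of Tenant Q (28 m², value 54) — 12 m² left.
12 m² left: a 12/24 share of Tenant J gives 35×12/24 = 17.5.
Total value = 170.5.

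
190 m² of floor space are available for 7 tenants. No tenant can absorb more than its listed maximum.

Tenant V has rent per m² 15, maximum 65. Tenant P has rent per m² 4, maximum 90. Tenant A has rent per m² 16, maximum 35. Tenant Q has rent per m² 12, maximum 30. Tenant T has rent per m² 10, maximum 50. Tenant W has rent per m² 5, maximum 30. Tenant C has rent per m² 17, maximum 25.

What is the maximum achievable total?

2670

Rank by rent per m²: Tenant C 17 > Tenant A 16 > Tenant V 15 > Tenant Q 12 > Tenant T 10 > Tenant W 5 > Tenant P 4.
Tenant C: +25 to 25 (cap) — 165 left.
Tenant A takes 35 to reach its cap of 35 — 130 left.
Tenant V takes 65 to reach its cap of 65 — 65 left.
Give Tenant Q 30 to hit its cap of 30 — 35 left.
Tenant T: +35 (room for 50) → 35. Pool exhausted.
Total = 15×65 + 16×35 + 12×30 + 10×35 + 17×25 = 2670.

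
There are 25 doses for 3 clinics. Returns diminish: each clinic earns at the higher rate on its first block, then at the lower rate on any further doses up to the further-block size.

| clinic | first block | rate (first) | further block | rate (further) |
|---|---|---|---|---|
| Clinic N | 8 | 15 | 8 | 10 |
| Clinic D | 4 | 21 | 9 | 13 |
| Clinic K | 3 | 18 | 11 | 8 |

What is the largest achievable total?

Rank every tier by rate: Clinic D/T1 21 > Clinic K/T1 18 > Clinic N/T1 15 > Clinic D/T2 13 > Clinic N/T2 10 > Clinic K/T2 8.
Fill Clinic D T1 block (4 at 21) → 21 left.
Fill Clinic K T1 block (3 at 18) → 18 left.
Fill Clinic N T1 block (8 at 15) → 10 left.
Clinic D T2 at 13: fill all 9 → 1 left.
Clinic N T2 at 10: only 1 left, fill 1.
Total = 21×4 + 18×3 + 15×8 + 13×9 + 10×1 = 385.

385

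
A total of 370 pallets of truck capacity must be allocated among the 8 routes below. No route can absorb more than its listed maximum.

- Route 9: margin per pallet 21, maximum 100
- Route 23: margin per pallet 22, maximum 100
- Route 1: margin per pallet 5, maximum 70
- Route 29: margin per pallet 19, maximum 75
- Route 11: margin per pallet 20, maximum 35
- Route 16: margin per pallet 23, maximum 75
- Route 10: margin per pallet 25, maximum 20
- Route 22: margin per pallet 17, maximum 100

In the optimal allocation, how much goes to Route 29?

Order the routes by margin per pallet: Route 10 25 > Route 16 23 > Route 23 22 > Route 9 21 > Route 11 20 > Route 29 19 > Route 22 17 > Route 1 5.
Give Route 10 20 to hit its cap of 20 ; 350 left.
Give Route 16 75 to hit its cap of 75 ; 275 left.
Give Route 23 100 to hit its cap of 100 ; 175 left.
Route 9 takes 100 to reach its cap of 100 ; 75 left.
Route 11: +35 to 35 (cap) ; 40 left.
Only 40 left; Route 29 takes them to reach 40.

40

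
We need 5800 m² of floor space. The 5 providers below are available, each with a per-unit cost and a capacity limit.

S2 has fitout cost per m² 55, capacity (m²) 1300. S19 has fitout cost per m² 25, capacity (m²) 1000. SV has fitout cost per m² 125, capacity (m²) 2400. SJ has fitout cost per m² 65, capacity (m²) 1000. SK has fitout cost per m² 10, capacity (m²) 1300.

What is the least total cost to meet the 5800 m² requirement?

Cheapest first:
SK (10): use full 1300 — 4500 m² to go.
Take 1000 from S19 at 25 — need 3500 more.
S2 (55): use full 1300 — 2200 m² to go.
SJ (65): use full 1000 — 1200 m² to go.
SV at 125: take 1200 of its 2400 — requirement met.
Cost = 1300×10 + 1000×25 + 1300×55 + 1000×65 + 1200×125 = 324500.

324500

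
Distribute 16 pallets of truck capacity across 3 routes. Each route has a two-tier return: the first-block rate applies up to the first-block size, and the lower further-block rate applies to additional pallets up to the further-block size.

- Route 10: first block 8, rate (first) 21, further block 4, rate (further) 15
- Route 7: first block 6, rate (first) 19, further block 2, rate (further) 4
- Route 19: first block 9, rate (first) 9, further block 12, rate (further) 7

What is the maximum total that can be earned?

Rank every tier by rate: Route 10/tier1 21 > Route 7/tier1 19 > Route 10/tier2 15 > Route 19/tier1 9 > Route 19/tier2 7 > Route 7/tier2 4.
Route 10/tier1 (21): +8 → 8 left.
Route 7/tier1 (19): +6 → 2 left.
Route 10 tier2 at 15: only 2 left, fill 2.
Total = 21×8 + 19×6 + 15×2 = 312.

312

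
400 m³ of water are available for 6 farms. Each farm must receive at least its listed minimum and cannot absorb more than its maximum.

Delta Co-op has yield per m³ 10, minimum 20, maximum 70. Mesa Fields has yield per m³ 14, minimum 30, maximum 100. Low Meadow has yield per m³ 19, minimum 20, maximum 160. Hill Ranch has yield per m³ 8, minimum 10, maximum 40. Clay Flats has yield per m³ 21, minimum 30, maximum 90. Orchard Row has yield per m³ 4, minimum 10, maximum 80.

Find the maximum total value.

6750

Meeting every minimum uses 20+30+20+10+30+10 = 120 m³, leaving 280.
Highest yield per m³ first: Clay Flats 21 > Low Meadow 19 > Mesa Fields 14 > Delta Co-op 10 > Hill Ranch 8 > Orchard Row 4.
Clay Flats: +60 to 90 (cap) → 220 left.
Low Meadow: +140 to 160 (cap) → 80 left.
Mesa Fields: +70 to 100 (cap) → 10 left.
Delta Co-op: +10 (room for 50) → 30. Pool exhausted.
Total = 10×30 + 14×100 + 19×160 + 8×10 + 21×90 + 4×10 = 6750.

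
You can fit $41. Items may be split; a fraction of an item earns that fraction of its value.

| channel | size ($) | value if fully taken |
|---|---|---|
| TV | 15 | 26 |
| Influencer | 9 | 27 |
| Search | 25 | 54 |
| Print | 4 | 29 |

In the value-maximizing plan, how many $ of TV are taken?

3

Best value per unit of size first: Print 29/4≈7.25, Influencer 27/9≈3, Search 54/25≈2.16, TV 26/15≈1.73.
Print: take in full, 4 $ for value 29 ; 37 left.
All 9 $ of Influencer fit (value 27) ; 28 remain.
Search: take in full, 25 $ for value 54 ; 3 left.
3 $ left: a 3/15 share of TV gives 26×3/15 = 5.2.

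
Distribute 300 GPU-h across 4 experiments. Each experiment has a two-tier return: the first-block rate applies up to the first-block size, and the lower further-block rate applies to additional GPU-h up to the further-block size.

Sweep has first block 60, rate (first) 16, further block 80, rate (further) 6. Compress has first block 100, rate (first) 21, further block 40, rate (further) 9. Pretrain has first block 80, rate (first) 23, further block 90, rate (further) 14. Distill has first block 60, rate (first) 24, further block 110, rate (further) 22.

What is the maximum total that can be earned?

6750

Treat each block as its own option and order by rate: Distill/first 24 > Pretrain/first 23 > Distill/second 22 > Compress/first 21 > Sweep/first 16 > Pretrain/second 14 > Compress/second 9 > Sweep/second 6.
Distill first at 24: fill all 60 → 240 left.
Fill Pretrain first block (80 at 23) → 160 left.
Distill/second (22): +110 → 50 left.
50 remain; put them into Compress first at 21.
Total = 24×60 + 23×80 + 22×110 + 21×50 = 6750.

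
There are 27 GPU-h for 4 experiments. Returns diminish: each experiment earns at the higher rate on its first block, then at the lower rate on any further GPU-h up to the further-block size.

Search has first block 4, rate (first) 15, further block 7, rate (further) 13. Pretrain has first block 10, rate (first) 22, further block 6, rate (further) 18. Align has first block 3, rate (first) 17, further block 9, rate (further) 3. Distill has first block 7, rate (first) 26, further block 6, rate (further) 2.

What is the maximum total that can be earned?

Treat each block as its own option and order by rate: Distill/first 26 > Pretrain/first 22 > Pretrain/second 18 > Align/first 17 > Search/first 15 > Search/second 13 > Align/second 3 > Distill/second 2.
Fill Distill first block (7 at 26) → 20 left.
Pretrain/first (22): +10 → 10 left.
Pretrain second at 18: fill all 6 → 4 left.
Align/first (17): +3 → 1 left.
1 remain; put them into Search first at 15.
Total = 26×7 + 22×10 + 18×6 + 17×3 + 15×1 = 576.

576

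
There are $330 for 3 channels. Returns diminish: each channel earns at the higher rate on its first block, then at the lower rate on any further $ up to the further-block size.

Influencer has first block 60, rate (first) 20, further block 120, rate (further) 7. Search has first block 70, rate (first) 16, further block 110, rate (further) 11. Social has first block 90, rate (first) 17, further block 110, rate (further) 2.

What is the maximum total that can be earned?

Order all 6 blocks by rate: Influencer/first 20 > Social/first 17 > Search/first 16 > Search/second 11 > Influencer/second 7 > Social/second 2.
Influencer first at 20: fill all 60 ; 270 left.
Social/first (17): +90 ; 180 left.
Search/first (16): +70 ; 110 left.
Search second at 11: fill all 110 ; 0 left.
Total = 20×60 + 17×90 + 16×70 + 11×110 = 5060.

5060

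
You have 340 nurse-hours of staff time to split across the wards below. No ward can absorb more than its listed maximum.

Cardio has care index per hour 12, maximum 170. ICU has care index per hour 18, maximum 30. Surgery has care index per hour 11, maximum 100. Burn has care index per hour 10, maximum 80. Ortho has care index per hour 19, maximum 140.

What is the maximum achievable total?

Order the wards by care index per hour: Ortho 19 > ICU 18 > Cardio 12 > Surgery 11 > Burn 10.
Give Ortho 140 to hit its cap of 140 ; 200 left.
ICU: +30 to 30 (cap) ; 170 left.
Cardio: +170 to 170 (cap) ; 0 left.
Total = 12×170 + 18×30 + 19×140 = 5240.

5240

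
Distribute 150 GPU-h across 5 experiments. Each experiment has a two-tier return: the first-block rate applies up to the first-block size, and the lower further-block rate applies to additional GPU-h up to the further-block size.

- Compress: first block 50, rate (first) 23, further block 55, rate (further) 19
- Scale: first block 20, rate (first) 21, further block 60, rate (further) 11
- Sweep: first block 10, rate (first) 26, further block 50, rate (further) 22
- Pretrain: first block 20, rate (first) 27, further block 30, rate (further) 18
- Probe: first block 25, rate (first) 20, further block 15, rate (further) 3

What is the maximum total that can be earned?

Rank every tier by rate: Pretrain/T1 27 > Sweep/T1 26 > Compress/T1 23 > Sweep/T2 22 > Scale/T1 21 > Probe/T1 20 > Compress/T2 19 > Pretrain/T2 18 > Scale/T2 11 > Probe/T2 3.
Pretrain/T1 (27): +20 → 130 left.
Fill Sweep T1 block (10 at 26) → 120 left.
Compress/T1 (23): +50 → 70 left.
Sweep/T2 (22): +50 → 20 left.
Scale T1 at 21: fill all 20 → 0 left.
Total = 27×20 + 26×10 + 23×50 + 22×50 + 21×20 = 3470.

3470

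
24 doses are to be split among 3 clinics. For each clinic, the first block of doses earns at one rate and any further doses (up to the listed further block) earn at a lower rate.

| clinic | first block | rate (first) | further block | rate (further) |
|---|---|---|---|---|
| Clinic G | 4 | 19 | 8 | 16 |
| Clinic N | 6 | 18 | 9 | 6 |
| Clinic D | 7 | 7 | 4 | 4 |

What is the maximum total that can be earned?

354

Rank every tier by rate: Clinic G/first 19 > Clinic N/first 18 > Clinic G/second 16 > Clinic D/first 7 > Clinic N/second 6 > Clinic D/second 4.
Clinic G first at 19: fill all 4 → 20 left.
Clinic N/first (18): +6 → 14 left.
Clinic G/second (16): +8 → 6 left.
Clinic D first at 7: only 6 left, fill 6.
Total = 19×4 + 18×6 + 16×8 + 7×6 = 354.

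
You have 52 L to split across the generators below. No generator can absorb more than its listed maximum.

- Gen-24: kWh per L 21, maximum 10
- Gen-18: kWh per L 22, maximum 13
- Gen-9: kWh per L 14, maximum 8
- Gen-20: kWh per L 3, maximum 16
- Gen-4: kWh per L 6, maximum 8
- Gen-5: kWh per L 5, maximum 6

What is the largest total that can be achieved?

707

Rank by kWh per L: Gen-18 22 > Gen-24 21 > Gen-9 14 > Gen-4 6 > Gen-5 5 > Gen-20 3.
Gen-18 takes 13 to reach its cap of 13 → 39 left.
Gen-24 takes 10 to reach its cap of 10 → 29 left.
Give Gen-9 8 to hit its cap of 8 → 21 left.
Give Gen-4 8 to hit its cap of 8 → 13 left.
Give Gen-5 6 to hit its cap of 6 → 7 left.
Gen-20: +7 (room for 16) → 7. Pool exhausted.
Total = 21×10 + 22×13 + 14×8 + 3×7 + 6×8 + 5×6 = 707.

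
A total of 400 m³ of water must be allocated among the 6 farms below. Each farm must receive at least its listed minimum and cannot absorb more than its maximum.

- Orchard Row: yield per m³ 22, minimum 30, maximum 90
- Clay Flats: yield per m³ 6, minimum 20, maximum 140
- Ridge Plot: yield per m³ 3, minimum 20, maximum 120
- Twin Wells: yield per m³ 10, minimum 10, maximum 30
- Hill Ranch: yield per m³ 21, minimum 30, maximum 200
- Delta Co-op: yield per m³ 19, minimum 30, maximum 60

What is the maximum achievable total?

7600

Meeting every minimum uses 30+20+20+10+30+30 = 140 m³, leaving 260.
Rank by yield per m³: Orchard Row 22 > Hill Ranch 21 > Delta Co-op 19 > Twin Wells 10 > Clay Flats 6 > Ridge Plot 3.
Orchard Row takes 60 more to reach its cap of 90 — 200 left.
Hill Ranch takes 170 more to reach its cap of 200 — 30 left.
Delta Co-op takes 30 more to reach its cap of 60 — 0 left.
Total = 22×90 + 6×20 + 3×20 + 10×10 + 21×200 + 19×60 = 7600.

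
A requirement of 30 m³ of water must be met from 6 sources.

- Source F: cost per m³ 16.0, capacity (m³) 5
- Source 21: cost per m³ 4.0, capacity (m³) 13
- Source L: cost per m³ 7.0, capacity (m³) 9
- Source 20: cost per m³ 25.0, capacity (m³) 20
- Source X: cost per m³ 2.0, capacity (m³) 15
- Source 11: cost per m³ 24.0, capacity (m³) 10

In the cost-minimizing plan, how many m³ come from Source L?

2

Use sources in increasing cost order.
Source X at 2.0: take all 15 m³ ; 15 still needed.
Take 13 from Source 21 at 4.0 ; need 2 more.
Source L (7.0): take the remaining 2 ; done.
Source F, Source 11, Source 20: unused.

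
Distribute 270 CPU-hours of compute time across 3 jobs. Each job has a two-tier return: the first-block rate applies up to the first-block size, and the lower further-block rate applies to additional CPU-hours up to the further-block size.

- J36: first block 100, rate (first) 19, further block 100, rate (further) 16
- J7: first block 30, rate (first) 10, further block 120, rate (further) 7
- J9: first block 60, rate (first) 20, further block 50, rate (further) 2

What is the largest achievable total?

4800

Treat each block as its own option and order by rate: J9/first 20 > J36/first 19 > J36/second 16 > J7/first 10 > J7/second 7 > J9/second 2.
Fill J9 first block (60 at 20) — 210 left.
Fill J36 first block (100 at 19) — 110 left.
J36/second (16): +100 — 10 left.
J7 first at 10: only 10 left, fill 10.
Total = 20×60 + 19×100 + 16×100 + 10×10 = 4800.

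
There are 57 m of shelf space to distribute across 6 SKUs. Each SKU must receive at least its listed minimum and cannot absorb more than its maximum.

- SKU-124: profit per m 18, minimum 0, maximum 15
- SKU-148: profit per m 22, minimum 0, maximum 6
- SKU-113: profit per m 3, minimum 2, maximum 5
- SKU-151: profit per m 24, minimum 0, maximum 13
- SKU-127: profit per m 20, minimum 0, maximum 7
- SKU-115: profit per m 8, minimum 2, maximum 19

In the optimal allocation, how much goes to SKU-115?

Meeting every minimum uses 0+0+2+0+0+2 = 4 m, leaving 53.
Order the SKUs by profit per m: SKU-151 24 > SKU-148 22 > SKU-127 20 > SKU-124 18 > SKU-115 8 > SKU-113 3.
SKU-151 takes 13 more to reach its cap of 13 — 40 left.
Give SKU-148 6 more to hit its cap of 6 — 34 left.
SKU-127 takes 7 more to reach its cap of 7 — 27 left.
SKU-124 takes 15 more to reach its cap of 15 — 12 left.
SKU-115: +12 (room for 17) → 14. Pool exhausted.

14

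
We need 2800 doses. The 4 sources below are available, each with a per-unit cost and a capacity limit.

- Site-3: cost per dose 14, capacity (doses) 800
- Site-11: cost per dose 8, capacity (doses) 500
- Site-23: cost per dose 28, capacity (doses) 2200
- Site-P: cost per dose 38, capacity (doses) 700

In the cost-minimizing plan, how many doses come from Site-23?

1500

Fill from the cheapest source first.
Take 500 from Site-11 at 8 → need 2300 more.
Take 800 from Site-3 at 14 → need 1500 more.
Take 1500 from Site-23 at 28 to finish.
Site-P: unused.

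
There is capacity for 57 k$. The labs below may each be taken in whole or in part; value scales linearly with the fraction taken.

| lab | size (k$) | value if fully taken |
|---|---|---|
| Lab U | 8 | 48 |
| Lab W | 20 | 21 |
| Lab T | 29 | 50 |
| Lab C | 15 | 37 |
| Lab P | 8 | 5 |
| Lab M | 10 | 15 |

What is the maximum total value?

Sort by value density: Lab U 48/8≈6, Lab C 37/15≈2.47, Lab T 50/29≈1.72, Lab M 15/10≈1.5, Lab W 21/20≈1.05, Lab P 5/8≈0.625.
Lab U: take in full, 8 k$ for value 48 ; 49 left.
All 15 k$ of Lab C fit (value 37) ; 34 remain.
Take all of Lab T (29 k$, value 50) ; 5 k$ left.
5 k$ left: a 5/10 share of Lab M gives 15×5/10 = 7.5.
Total value = 142.5.

142.5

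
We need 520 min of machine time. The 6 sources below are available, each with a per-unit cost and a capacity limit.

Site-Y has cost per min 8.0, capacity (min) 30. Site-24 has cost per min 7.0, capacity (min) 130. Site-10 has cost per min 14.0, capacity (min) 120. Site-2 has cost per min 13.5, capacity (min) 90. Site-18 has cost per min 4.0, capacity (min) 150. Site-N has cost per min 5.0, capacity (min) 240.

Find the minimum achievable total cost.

Use sources in increasing cost order.
Site-18 at 4.0: take all 150 min → 370 still needed.
Site-N at 5.0: take all 240 min → 130 still needed.
Site-24 at 7.0: take all 130 min → 0 still needed.
Site-Y, Site-2, Site-10: unused.
Cost = 150×4.0 + 240×5.0 + 130×7.0 = 2710.

2710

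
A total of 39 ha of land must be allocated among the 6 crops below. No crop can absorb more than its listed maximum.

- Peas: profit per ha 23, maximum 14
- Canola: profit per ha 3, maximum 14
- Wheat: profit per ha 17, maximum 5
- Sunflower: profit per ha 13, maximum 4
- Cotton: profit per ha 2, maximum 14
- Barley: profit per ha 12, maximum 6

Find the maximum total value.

561

Highest profit per ha first: Peas 23 > Wheat 17 > Sunflower 13 > Barley 12 > Canola 3 > Cotton 2.
Give Peas 14 to hit its cap of 14 — 25 left.
Wheat: +5 to 5 (cap) — 20 left.
Sunflower takes 4 to reach its cap of 4 — 16 left.
Barley takes 6 to reach its cap of 6 — 10 left.
Canola has room for 14 but only 10 remain, so it gets 10.
Total = 23×14 + 3×10 + 17×5 + 13×4 + 12×6 = 561.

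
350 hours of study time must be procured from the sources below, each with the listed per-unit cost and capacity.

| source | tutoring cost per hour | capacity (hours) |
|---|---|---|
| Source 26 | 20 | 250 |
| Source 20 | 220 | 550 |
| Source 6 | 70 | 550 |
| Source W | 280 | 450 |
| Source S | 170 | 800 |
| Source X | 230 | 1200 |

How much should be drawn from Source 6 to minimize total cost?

100

Use sources in increasing cost order.
Source 26 (20): use full 250 ; 100 hours to go.
Take 100 from Source 6 at 70 to finish.
Source S, Source 20, Source X, Source W: unused.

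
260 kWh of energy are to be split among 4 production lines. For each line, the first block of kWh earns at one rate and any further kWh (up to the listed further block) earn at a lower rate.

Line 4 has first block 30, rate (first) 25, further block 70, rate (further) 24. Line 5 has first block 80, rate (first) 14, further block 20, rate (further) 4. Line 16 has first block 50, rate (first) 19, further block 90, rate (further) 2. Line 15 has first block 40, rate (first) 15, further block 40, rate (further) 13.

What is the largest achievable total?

Rank every tier by rate: Line 4/first 25 > Line 4/second 24 > Line 16/first 19 > Line 15/first 15 > Line 5/first 14 > Line 15/second 13 > Line 5/second 4 > Line 16/second 2.
Fill Line 4 first block (30 at 25) — 230 left.
Fill Line 4 second block (70 at 24) — 160 left.
Fill Line 16 first block (50 at 19) — 110 left.
Fill Line 15 first block (40 at 15) — 70 left.
Line 5 first at 14: only 70 left, fill 70.
Total = 25×30 + 24×70 + 19×50 + 15×40 + 14×70 = 4960.

4960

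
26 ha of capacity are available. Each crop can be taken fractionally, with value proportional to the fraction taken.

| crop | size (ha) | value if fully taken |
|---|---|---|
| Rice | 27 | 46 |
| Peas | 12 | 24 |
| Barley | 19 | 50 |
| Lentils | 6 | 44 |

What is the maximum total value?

96

Best value per unit of size first: Lentils 44/6≈7.33, Barley 50/19≈2.63, Peas 24/12≈2, Rice 46/27≈1.7.
Lentils: take in full, 6 ha for value 44 ; 20 left.
All 19 ha of Barley fit (value 50) ; 1 remain.
Fill the last 1 ha with part of Peas: 1/12 of it earns 2.
Total value = 96.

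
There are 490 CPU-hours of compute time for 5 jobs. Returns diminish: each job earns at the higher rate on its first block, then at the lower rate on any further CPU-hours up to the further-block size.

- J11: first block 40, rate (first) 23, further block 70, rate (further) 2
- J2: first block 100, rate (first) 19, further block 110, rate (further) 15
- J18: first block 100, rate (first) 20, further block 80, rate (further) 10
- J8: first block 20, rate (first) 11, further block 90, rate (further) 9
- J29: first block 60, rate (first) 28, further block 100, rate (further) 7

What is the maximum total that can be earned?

Rank every tier by rate: J29/tier1 28 > J11/tier1 23 > J18/tier1 20 > J2/tier1 19 > J2/tier2 15 > J8/tier1 11 > J18/tier2 10 > J8/tier2 9 > J29/tier2 7 > J11/tier2 2.
J29 tier1 at 28: fill all 60 → 430 left.
J11/tier1 (23): +40 → 390 left.
J18 tier1 at 20: fill all 100 → 290 left.
J2/tier1 (19): +100 → 190 left.
J2/tier2 (15): +110 → 80 left.
J8 tier1 at 11: fill all 20 → 60 left.
60 remain; put them into J18 tier2 at 10.
Total = 28×60 + 23×40 + 20×100 + 19×100 + 15×110 + 11×20 + 10×60 = 8970.

8970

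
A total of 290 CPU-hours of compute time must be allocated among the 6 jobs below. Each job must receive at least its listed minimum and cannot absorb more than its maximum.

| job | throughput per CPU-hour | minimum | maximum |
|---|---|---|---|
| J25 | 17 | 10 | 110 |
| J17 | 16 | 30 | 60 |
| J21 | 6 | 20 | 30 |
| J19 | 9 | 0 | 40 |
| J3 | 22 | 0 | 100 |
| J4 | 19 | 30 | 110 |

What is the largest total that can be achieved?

5400

Meeting every minimum uses 10+30+20+0+0+30 = 90 CPU-hours, leaving 200.
Order the jobs by throughput per CPU-hour: J3 22 > J4 19 > J25 17 > J17 16 > J19 9 > J21 6.
J3 takes 100 more to reach its cap of 100 — 100 left.
J4: +80 to 110 (cap) — 20 left.
Only 20 left; J25 takes them to reach 30.
Total = 17×30 + 16×30 + 6×20 + 22×100 + 19×110 = 5400.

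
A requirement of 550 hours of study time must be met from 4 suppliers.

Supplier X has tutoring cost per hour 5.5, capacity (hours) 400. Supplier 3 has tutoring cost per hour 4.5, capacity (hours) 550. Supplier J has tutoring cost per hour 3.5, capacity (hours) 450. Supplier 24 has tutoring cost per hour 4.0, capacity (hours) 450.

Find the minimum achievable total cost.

1975

Use suppliers in increasing cost order.
Supplier J at 3.5: take all 450 hours — 100 still needed.
Take 100 from Supplier 24 at 4.0 to finish.
Supplier 3, Supplier X: unused.
Cost = 450×3.5 + 100×4.0 = 1975.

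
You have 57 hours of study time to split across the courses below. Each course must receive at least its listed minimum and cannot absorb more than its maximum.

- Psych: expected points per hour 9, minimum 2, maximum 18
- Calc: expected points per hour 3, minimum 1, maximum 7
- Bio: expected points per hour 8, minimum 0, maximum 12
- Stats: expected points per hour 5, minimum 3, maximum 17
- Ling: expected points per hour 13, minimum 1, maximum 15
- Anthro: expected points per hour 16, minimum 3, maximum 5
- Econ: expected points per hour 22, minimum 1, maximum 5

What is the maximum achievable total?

645

Meeting every minimum uses 2+1+0+3+1+3+1 = 11 hours, leaving 46.
Order the courses by expected points per hour: Econ 22 > Anthro 16 > Ling 13 > Psych 9 > Bio 8 > Stats 5 > Calc 3.
Econ: +4 to 5 (cap) ; 42 left.
Anthro takes 2 more to reach its cap of 5 ; 40 left.
Ling takes 14 more to reach its cap of 15 ; 26 left.
Psych: +16 to 18 (cap) ; 10 left.
Only 10 left; Bio takes them to reach 10.
Total = 9×18 + 3×1 + 8×10 + 5×3 + 13×15 + 16×5 + 22×5 = 645.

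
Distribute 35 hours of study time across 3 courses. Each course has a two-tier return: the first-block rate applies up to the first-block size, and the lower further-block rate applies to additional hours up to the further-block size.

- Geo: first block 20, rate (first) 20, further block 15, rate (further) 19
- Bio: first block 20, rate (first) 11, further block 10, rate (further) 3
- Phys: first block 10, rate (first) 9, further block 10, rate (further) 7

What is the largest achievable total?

Rank every tier by rate: Geo/T1 20 > Geo/T2 19 > Bio/T1 11 > Phys/T1 9 > Phys/T2 7 > Bio/T2 3.
Geo/T1 (20): +20 — 15 left.
Geo T2 at 19: fill all 15 — 0 left.
Total = 20×20 + 19×15 = 685.

685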